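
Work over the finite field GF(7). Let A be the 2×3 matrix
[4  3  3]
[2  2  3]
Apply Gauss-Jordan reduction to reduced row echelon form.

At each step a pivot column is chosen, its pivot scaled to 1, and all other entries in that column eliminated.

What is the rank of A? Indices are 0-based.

[1] R0 /= 4  ⇒  (1, 6, 6)
     R1 -= 2·R0  ⇒  (0, 4, 5)
[2] R1 /= 4  ⇒  (0, 1, 3)
     R0 -= 6·R1  ⇒  (1, 0, 2)

rank = 2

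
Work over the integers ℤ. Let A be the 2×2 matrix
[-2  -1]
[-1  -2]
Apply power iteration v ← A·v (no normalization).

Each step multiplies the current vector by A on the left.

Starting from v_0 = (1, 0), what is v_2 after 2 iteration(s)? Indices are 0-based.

v_0 = (1, 0).
v_1 = A·v_0 = (-2, -1).
v_2 = A·v_1 = (5, 4).

v_2 = (5, 4)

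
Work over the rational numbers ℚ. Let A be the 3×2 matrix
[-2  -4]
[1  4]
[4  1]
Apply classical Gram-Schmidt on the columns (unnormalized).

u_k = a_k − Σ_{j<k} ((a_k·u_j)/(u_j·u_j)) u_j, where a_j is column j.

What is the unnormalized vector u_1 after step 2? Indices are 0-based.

Step 1: u_0 = a_0 = (-2, 1, 4).
Step 2: u_1 = a_1 − (16/21)·u_0 = (-52/21, 68/21, -43/21).

u_1 = (-52/21, 68/21, -43/21)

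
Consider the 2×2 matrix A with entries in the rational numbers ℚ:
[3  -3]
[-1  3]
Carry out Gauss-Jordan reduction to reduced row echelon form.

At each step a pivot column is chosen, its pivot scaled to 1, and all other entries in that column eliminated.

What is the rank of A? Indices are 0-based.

rank = 2

step 1: normalize row 0 (÷3) = (1, -1)
  row 1: subtract -1×row0 = (0, 2)
step 2: normalize row 1 (÷2) = (0, 1)
  row 0: subtract -1×row1 = (1, 0)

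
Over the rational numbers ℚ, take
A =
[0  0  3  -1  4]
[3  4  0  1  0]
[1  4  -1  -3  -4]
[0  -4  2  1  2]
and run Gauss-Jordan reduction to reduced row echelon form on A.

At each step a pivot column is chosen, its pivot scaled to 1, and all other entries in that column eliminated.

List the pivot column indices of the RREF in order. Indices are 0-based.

pivot(0,0): swap R0↔R1
pivot(0,0)=3: scale R0 → (1, 4/3, 0, 1/3, 0)
  clear (2,0): R2 −= (1)R0 → (0, 8/3, -1, -10/3, -4)
pivot(1,1): swap R1↔R2
pivot(1,1)=8/3: scale R1 → (0, 1, -3/8, -5/4, -3/2)
  clear (0,1): R0 −= (4/3)R1 → (1, 0, 1/2, 2, 2)
  clear (3,1): R3 −= (-4)R1 → (0, 0, 1/2, -4, -4)
pivot(2,2)=3: scale R2 → (0, 0, 1, -1/3, 4/3)
  clear (0,2): R0 −= (1/2)R2 → (1, 0, 0, 13/6, 4/3)
  clear (1,2): R1 −= (-3/8)R2 → (0, 1, 0, -11/8, -1)
  clear (3,2): R3 −= (1/2)R2 → (0, 0, 0, -23/6, -14/3)
pivot(3,3)=-23/6: scale R3 → (0, 0, 0, 1, 28/23)
  clear (0,3): R0 −= (13/6)R3 → (1, 0, 0, 0, -30/23)
  clear (1,3): R1 −= (-11/8)R3 → (0, 1, 0, 0, 31/46)
  clear (2,3): R2 −= (-1/3)R3 → (0, 0, 1, 0, 40/23)

pivot columns: 0, 1, 2, 3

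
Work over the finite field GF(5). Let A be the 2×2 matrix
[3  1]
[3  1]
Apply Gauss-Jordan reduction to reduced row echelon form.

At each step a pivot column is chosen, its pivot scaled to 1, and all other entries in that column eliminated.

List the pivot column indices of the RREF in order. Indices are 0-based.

[1] R0 /= 3  ⇒  (1, 2)
     R1 -= 3·R0  ⇒  (0, 0)
column 1 empty below row 1

pivot columns: 0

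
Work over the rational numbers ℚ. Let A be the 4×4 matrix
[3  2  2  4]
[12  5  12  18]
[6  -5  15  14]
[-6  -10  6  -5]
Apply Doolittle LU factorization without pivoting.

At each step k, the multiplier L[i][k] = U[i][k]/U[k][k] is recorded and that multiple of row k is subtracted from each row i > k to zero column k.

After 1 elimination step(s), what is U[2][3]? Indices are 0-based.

k=0: U[0][0]=3
  eliminate (1,0): mult=4, new row 1: (0, -3, 4, 2); set L[1][0]=4
  eliminate (2,0): mult=2, new row 2: (0, -9, 11, 6); set L[2][0]=2
  eliminate (3,0): mult=-2, new row 3: (0, -6, 10, 3); set L[3][0]=-2

U[2][3] = 6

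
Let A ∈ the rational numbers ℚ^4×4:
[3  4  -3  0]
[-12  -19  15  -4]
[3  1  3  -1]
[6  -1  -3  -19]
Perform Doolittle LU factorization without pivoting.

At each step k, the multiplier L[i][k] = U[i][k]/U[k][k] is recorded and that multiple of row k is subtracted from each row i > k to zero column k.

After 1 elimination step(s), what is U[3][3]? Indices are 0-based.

U[3][3] = -19

k=0: U[0][0]=3
  eliminate (1,0): mult=-4, new row 1: (0, -3, 3, -4); set L[1][0]=-4
  eliminate (2,0): mult=1, new row 2: (0, -3, 6, -1); set L[2][0]=1
  eliminate (3,0): mult=2, new row 3: (0, -9, 3, -19); set L[3][0]=2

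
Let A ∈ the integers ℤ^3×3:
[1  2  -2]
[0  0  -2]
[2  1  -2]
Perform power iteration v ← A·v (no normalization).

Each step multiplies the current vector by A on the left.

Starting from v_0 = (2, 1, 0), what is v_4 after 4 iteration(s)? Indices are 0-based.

v_4 = (22, 36, -4)

v_0 = (2, 1, 0).
v_1 = A·v_0 = (4, 0, 5).
v_2 = A·v_1 = (-6, -10, -2).
v_3 = A·v_2 = (-22, 4, -18).
v_4 = A·v_3 = (22, 36, -4).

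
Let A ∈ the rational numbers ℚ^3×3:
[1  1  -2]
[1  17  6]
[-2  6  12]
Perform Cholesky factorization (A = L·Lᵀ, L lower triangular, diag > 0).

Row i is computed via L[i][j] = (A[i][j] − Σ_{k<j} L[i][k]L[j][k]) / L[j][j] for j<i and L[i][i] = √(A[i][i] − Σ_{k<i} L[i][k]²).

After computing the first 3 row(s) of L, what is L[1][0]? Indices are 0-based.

L[1][0] = 1

Step 1: L[0][0] = √(1) = 1.
  L[1][0] = (1) / L[0][0] = 1.
Step 2: L[1][1] = √(16) = 4.
  L[2][0] = (-2) / L[0][0] = -2.
  L[2][1] = (8) / L[1][1] = 2.
Step 3: L[2][2] = √(4) = 2.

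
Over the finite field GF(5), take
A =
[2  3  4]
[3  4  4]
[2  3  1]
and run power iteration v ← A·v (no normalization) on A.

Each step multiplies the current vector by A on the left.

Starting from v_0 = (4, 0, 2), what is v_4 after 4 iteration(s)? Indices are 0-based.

v_4 = (0, 2, 0)

v_0 = (4, 0, 2).
v_1 = A·v_0 = (1, 0, 0).
v_2 = A·v_1 = (2, 3, 2).
v_3 = A·v_2 = (1, 1, 0).
v_4 = A·v_3 = (0, 2, 0).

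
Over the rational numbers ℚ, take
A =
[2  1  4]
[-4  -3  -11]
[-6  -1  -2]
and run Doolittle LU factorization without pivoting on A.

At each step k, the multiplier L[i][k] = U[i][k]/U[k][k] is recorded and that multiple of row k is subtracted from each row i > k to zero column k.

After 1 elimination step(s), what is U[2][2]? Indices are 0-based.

[col 0] pivot 2
  R1 -= -2*R0 → (0, -1, -3)  (L[1][0] := -2)
  R2 -= -3*R0 → (0, 2, 10)  (L[2][0] := -3)

U[2][2] = 10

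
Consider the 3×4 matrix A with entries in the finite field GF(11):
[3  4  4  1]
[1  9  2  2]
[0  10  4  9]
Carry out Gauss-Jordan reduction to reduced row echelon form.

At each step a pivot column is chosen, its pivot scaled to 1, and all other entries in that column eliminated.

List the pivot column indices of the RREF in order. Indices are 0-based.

[1] R0 /= 3  ⇒  (1, 5, 5, 4)
     R1 -= 1·R0  ⇒  (0, 4, 8, 9)
[2] R1 /= 4  ⇒  (0, 1, 2, 5)
     R0 -= 5·R1  ⇒  (1, 0, 6, 1)
     R2 -= 10·R1  ⇒  (0, 0, 6, 3)
[3] R2 /= 6  ⇒  (0, 0, 1, 6)
     R0 -= 6·R2  ⇒  (1, 0, 0, 9)
     R1 -= 2·R2  ⇒  (0, 1, 0, 4)

pivot columns: 0, 1, 2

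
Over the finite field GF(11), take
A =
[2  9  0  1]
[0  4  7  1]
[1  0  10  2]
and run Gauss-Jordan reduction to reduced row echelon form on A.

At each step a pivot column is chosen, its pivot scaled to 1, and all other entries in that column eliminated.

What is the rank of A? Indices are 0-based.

rank = 3

[1] R0 /= 2  ⇒  (1, 10, 0, 6)
     R2 -= 1·R0  ⇒  (0, 1, 10, 7)
[2] R1 /= 4  ⇒  (0, 1, 10, 3)
     R0 -= 10·R1  ⇒  (1, 0, 10, 9)
     R2 -= 1·R1  ⇒  (0, 0, 0, 4)
column 2 empty below row 2
[3] R2 /= 4  ⇒  (0, 0, 0, 1)
     R0 -= 9·R2  ⇒  (1, 0, 10, 0)
     R1 -= 3·R2  ⇒  (0, 1, 10, 0)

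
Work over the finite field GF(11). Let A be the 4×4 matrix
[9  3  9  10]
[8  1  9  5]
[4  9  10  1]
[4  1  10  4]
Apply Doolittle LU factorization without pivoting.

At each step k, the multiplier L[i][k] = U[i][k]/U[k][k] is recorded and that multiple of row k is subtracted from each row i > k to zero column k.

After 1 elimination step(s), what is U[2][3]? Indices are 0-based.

U[2][3] = 10

[col 0] pivot 9
  R1 -= 7*R0 → (0, 2, 1, 1)  (L[1][0] := 7)
  R2 -= 9*R0 → (0, 4, 6, 10)  (L[2][0] := 9)
  R3 -= 9*R0 → (0, 7, 6, 2)  (L[3][0] := 9)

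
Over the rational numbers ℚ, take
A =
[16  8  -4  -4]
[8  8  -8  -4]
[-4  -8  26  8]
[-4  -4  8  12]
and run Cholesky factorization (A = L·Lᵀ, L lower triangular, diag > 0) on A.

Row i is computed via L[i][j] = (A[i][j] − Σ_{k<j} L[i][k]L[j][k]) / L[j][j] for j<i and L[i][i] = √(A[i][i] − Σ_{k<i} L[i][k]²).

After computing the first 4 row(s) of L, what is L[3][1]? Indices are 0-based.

L[3][1] = -1

Step 1: L[0][0] = √(16) = 4.
  L[1][0] = (8) / L[0][0] = 2.
Step 2: L[1][1] = √(4) = 2.
  L[2][0] = (-4) / L[0][0] = -1.
  L[2][1] = (-6) / L[1][1] = -3.
Step 3: L[2][2] = √(16) = 4.
  L[3][0] = (-4) / L[0][0] = -1.
  L[3][1] = (-2) / L[1][1] = -1.
  L[3][2] = (4) / L[2][2] = 1.
Step 4: L[3][3] = √(9) = 3.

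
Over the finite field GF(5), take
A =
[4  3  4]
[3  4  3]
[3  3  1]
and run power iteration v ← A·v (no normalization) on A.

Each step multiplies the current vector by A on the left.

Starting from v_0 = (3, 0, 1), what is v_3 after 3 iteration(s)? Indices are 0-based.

v_0 = (3, 0, 1).
v_1 = A·v_0 = (1, 2, 0).
v_2 = A·v_1 = (0, 1, 4).
v_3 = A·v_2 = (4, 1, 2).

v_3 = (4, 1, 2)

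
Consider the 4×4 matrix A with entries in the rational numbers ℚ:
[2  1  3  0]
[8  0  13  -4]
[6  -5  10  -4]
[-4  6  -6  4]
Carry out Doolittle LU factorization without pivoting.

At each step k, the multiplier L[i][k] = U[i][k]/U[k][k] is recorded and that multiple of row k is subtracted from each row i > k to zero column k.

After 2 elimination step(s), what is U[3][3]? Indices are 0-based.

U[3][3] = -4

k=0: U[0][0]=2
  eliminate (1,0): mult=4, new row 1: (0, -4, 1, -4); set L[1][0]=4
  eliminate (2,0): mult=3, new row 2: (0, -8, 1, -4); set L[2][0]=3
  eliminate (3,0): mult=-2, new row 3: (0, 8, 0, 4); set L[3][0]=-2
k=1: U[1][1]=-4
  eliminate (2,1): mult=2, new row 2: (0, 0, -1, 4); set L[2][1]=2
  eliminate (3,1): mult=-2, new row 3: (0, 0, 2, -4); set L[3][1]=-2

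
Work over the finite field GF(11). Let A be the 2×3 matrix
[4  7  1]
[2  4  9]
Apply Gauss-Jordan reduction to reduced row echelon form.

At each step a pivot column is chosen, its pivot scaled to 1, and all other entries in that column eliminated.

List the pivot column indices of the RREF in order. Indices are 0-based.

pivot columns: 0, 1

step 1: normalize row 0 (÷4) = (1, 10, 3)
  row 1: subtract 2×row0 = (0, 6, 3)
step 2: normalize row 1 (÷6) = (0, 1, 6)
  row 0: subtract 10×row1 = (1, 0, 9)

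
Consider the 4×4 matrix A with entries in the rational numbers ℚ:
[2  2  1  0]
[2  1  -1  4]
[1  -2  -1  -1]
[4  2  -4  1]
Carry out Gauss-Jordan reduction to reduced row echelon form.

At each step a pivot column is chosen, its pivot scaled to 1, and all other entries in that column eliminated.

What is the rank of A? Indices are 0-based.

rank = 4

step 1: normalize row 0 (÷2) = (1, 1, 1/2, 0)
  row 1: subtract 2×row0 = (0, -1, -2, 4)
  row 2: subtract 1×row0 = (0, -3, -3/2, -1)
  row 3: subtract 4×row0 = (0, -2, -6, 1)
step 2: normalize row 1 (÷-1) = (0, 1, 2, -4)
  row 0: subtract 1×row1 = (1, 0, -3/2, 4)
  row 2: subtract -3×row1 = (0, 0, 9/2, -13)
  row 3: subtract -2×row1 = (0, 0, -2, -7)
step 3: normalize row 2 (÷9/2) = (0, 0, 1, -26/9)
  row 0: subtract -3/2×row2 = (1, 0, 0, -1/3)
  row 1: subtract 2×row2 = (0, 1, 0, 16/9)
  row 3: subtract -2×row2 = (0, 0, 0, -115/9)
step 4: normalize row 3 (÷-115/9) = (0, 0, 0, 1)
  row 0: subtract -1/3×row3 = (1, 0, 0, 0)
  row 1: subtract 16/9×row3 = (0, 1, 0, 0)
  row 2: subtract -26/9×row3 = (0, 0, 1, 0)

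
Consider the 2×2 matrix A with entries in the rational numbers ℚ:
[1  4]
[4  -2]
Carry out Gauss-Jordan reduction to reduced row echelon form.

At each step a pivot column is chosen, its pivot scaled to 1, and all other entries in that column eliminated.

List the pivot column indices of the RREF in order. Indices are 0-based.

pivot columns: 0, 1

[1] R0 /= 1  ⇒  (1, 4)
     R1 -= 4·R0  ⇒  (0, -18)
[2] R1 /= -18  ⇒  (0, 1)
     R0 -= 4·R1  ⇒  (1, 0)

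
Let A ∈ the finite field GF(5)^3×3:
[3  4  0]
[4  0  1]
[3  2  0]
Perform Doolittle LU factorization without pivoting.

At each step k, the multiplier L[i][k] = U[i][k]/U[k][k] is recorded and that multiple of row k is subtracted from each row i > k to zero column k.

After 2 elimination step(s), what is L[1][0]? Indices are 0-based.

L[1][0] = 3

k=0: U[0][0]=3
  eliminate (1,0): mult=3, new row 1: (0, 3, 1); set L[1][0]=3
  eliminate (2,0): mult=1, new row 2: (0, 3, 0); set L[2][0]=1
k=1: U[1][1]=3
  eliminate (2,1): mult=1, new row 2: (0, 0, 4); set L[2][1]=1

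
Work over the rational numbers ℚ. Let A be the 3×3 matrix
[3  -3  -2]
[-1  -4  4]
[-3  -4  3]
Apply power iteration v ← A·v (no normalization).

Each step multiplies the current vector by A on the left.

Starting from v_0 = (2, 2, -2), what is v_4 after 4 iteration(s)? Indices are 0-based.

v_4 = (1776, -1202, -1640)

v_0 = (2, 2, -2).
v_1 = A·v_0 = (4, -18, -20).
v_2 = A·v_1 = (106, -12, 0).
v_3 = A·v_2 = (354, -58, -270).
v_4 = A·v_3 = (1776, -1202, -1640).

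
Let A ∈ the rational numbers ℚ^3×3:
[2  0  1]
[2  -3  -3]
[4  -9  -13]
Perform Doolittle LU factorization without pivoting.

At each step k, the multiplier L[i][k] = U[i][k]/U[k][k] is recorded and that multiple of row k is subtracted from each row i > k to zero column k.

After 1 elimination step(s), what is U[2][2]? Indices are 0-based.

[col 0] pivot 2
  R1 -= 1*R0 → (0, -3, -4)  (L[1][0] := 1)
  R2 -= 2*R0 → (0, -9, -15)  (L[2][0] := 2)

U[2][2] = -15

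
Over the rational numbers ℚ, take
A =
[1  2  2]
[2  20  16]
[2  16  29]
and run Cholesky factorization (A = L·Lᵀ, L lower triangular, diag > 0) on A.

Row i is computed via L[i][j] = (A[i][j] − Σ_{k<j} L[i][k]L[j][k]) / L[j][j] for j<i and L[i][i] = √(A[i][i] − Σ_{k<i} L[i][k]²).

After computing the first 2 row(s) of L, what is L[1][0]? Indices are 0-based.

Step 1: L[0][0] = √(1) = 1.
  L[1][0] = (2) / L[0][0] = 2.
Step 2: L[1][1] = √(16) = 4.

L[1][0] = 2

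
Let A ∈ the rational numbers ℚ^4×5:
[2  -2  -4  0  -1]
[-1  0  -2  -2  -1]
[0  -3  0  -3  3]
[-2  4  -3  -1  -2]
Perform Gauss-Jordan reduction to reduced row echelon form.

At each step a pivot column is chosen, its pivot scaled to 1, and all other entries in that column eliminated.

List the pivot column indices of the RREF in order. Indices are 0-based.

pivot columns: 0, 1, 2, 3

step 1: normalize row 0 (÷2) = (1, -1, -2, 0, -1/2)
  row 1: subtract -1×row0 = (0, -1, -4, -2, -3/2)
  row 3: subtract -2×row0 = (0, 2, -7, -1, -3)
step 2: normalize row 1 (÷-1) = (0, 1, 4, 2, 3/2)
  row 0: subtract -1×row1 = (1, 0, 2, 2, 1)
  row 2: subtract -3×row1 = (0, 0, 12, 3, 15/2)
  row 3: subtract 2×row1 = (0, 0, -15, -5, -6)
step 3: normalize row 2 (÷12) = (0, 0, 1, 1/4, 5/8)
  row 0: subtract 2×row2 = (1, 0, 0, 3/2, -1/4)
  row 1: subtract 4×row2 = (0, 1, 0, 1, -1)
  row 3: subtract -15×row2 = (0, 0, 0, -5/4, 27/8)
step 4: normalize row 3 (÷-5/4) = (0, 0, 0, 1, -27/10)
  row 0: subtract 3/2×row3 = (1, 0, 0, 0, 19/5)
  row 1: subtract 1×row3 = (0, 1, 0, 0, 17/10)
  row 2: subtract 1/4×row3 = (0, 0, 1, 0, 13/10)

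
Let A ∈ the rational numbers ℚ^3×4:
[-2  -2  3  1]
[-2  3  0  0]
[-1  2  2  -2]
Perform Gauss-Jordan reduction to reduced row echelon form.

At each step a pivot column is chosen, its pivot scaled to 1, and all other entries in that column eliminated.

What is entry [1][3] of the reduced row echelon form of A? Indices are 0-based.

step 1: normalize row 0 (÷-2) = (1, 1, -3/2, -1/2)
  row 1: subtract -2×row0 = (0, 5, -3, -1)
  row 2: subtract -1×row0 = (0, 3, 1/2, -5/2)
step 2: normalize row 1 (÷5) = (0, 1, -3/5, -1/5)
  row 0: subtract 1×row1 = (1, 0, -9/10, -3/10)
  row 2: subtract 3×row1 = (0, 0, 23/10, -19/10)
step 3: normalize row 2 (÷23/10) = (0, 0, 1, -19/23)
  row 0: subtract -9/10×row2 = (1, 0, 0, -24/23)
  row 1: subtract -3/5×row2 = (0, 1, 0, -16/23)

M[1][3] = -16/23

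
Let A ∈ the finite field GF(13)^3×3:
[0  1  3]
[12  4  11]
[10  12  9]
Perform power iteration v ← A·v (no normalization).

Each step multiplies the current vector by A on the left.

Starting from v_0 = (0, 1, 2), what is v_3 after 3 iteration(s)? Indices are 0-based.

v_3 = (4, 2, 10)

v_0 = (0, 1, 2).
v_1 = A·v_0 = (7, 0, 4).
v_2 = A·v_1 = (12, 11, 2).
v_3 = A·v_2 = (4, 2, 10).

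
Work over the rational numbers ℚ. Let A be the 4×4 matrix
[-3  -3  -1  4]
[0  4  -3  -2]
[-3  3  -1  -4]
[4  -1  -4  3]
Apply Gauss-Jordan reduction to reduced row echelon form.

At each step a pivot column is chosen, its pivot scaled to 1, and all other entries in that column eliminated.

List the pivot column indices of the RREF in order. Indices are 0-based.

pivot columns: 0, 1, 2, 3

step 1: normalize row 0 (÷-3) = (1, 1, 1/3, -4/3)
  row 2: subtract -3×row0 = (0, 6, 0, -8)
  row 3: subtract 4×row0 = (0, -5, -16/3, 25/3)
step 2: normalize row 1 (÷4) = (0, 1, -3/4, -1/2)
  row 0: subtract 1×row1 = (1, 0, 13/12, -5/6)
  row 2: subtract 6×row1 = (0, 0, 9/2, -5)
  row 3: subtract -5×row1 = (0, 0, -109/12, 35/6)
step 3: normalize row 2 (÷9/2) = (0, 0, 1, -10/9)
  row 0: subtract 13/12×row2 = (1, 0, 0, 10/27)
  row 1: subtract -3/4×row2 = (0, 1, 0, -4/3)
  row 3: subtract -109/12×row2 = (0, 0, 0, -115/27)
step 4: normalize row 3 (÷-115/27) = (0, 0, 0, 1)
  row 0: subtract 10/27×row3 = (1, 0, 0, 0)
  row 1: subtract -4/3×row3 = (0, 1, 0, 0)
  row 2: subtract -10/9×row3 = (0, 0, 1, 0)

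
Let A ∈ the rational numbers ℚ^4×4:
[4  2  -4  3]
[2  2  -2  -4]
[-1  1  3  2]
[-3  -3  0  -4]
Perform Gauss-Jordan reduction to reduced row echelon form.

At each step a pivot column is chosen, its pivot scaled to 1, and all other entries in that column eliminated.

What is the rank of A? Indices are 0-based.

pivot(0,0)=4: scale R0 → (1, 1/2, -1, 3/4)
  clear (1,0): R1 −= (2)R0 → (0, 1, 0, -11/2)
  clear (2,0): R2 −= (-1)R0 → (0, 3/2, 2, 11/4)
  clear (3,0): R3 −= (-3)R0 → (0, -3/2, -3, -7/4)
pivot(1,1)=1: scale R1 → (0, 1, 0, -11/2)
  clear (0,1): R0 −= (1/2)R1 → (1, 0, -1, 7/2)
  clear (2,1): R2 −= (3/2)R1 → (0, 0, 2, 11)
  clear (3,1): R3 −= (-3/2)R1 → (0, 0, -3, -10)
pivot(2,2)=2: scale R2 → (0, 0, 1, 11/2)
  clear (0,2): R0 −= (-1)R2 → (1, 0, 0, 9)
  clear (3,2): R3 −= (-3)R2 → (0, 0, 0, 13/2)
pivot(3,3)=13/2: scale R3 → (0, 0, 0, 1)
  clear (0,3): R0 −= (9)R3 → (1, 0, 0, 0)
  clear (1,3): R1 −= (-11/2)R3 → (0, 1, 0, 0)
  clear (2,3): R2 −= (11/2)R3 → (0, 0, 1, 0)

rank = 4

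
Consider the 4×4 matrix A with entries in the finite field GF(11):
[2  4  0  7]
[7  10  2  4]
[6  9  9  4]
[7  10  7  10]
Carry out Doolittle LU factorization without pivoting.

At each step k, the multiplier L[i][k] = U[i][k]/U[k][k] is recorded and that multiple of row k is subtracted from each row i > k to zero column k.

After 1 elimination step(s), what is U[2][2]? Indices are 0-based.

k=0: U[0][0]=2
  eliminate (1,0): mult=9, new row 1: (0, 7, 2, 7); set L[1][0]=9
  eliminate (2,0): mult=3, new row 2: (0, 8, 9, 5); set L[2][0]=3
  eliminate (3,0): mult=9, new row 3: (0, 7, 7, 2); set L[3][0]=9

U[2][2] = 9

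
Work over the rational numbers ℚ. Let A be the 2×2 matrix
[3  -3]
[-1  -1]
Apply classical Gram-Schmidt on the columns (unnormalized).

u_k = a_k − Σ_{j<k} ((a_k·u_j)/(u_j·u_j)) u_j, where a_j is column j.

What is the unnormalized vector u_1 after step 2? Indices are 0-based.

Step 1: u_0 = a_0 = (3, -1).
Step 2: u_1 = a_1 − (-4/5)·u_0 = (-3/5, -9/5).

u_1 = (-3/5, -9/5)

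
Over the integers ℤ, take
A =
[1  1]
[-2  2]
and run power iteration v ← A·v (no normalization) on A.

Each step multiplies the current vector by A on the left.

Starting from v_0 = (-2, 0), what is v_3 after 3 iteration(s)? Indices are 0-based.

v_3 = (14, 20)

v_0 = (-2, 0).
v_1 = A·v_0 = (-2, 4).
v_2 = A·v_1 = (2, 12).
v_3 = A·v_2 = (14, 20).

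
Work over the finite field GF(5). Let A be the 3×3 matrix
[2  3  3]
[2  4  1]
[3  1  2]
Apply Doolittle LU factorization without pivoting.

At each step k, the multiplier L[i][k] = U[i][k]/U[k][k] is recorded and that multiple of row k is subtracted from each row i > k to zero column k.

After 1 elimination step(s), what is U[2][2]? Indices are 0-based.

Step 1: pivot at (0,0) is 2.
  row1 ← row1 − (1)·row0  ⇒  L[1][0]=1, U row1=(0, 1, 3)
  row2 ← row2 − (4)·row0  ⇒  L[2][0]=4, U row2=(0, 4, 0)

U[2][2] = 0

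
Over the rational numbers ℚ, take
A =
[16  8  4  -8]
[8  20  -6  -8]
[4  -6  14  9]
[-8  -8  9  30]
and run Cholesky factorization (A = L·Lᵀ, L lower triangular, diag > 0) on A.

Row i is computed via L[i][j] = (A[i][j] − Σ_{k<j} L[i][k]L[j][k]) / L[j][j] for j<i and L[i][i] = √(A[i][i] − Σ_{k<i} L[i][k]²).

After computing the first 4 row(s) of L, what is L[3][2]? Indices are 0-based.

L[3][2] = 3

Step 1: L[0][0] = √(16) = 4.
  L[1][0] = (8) / L[0][0] = 2.
Step 2: L[1][1] = √(16) = 4.
  L[2][0] = (4) / L[0][0] = 1.
  L[2][1] = (-8) / L[1][1] = -2.
Step 3: L[2][2] = √(9) = 3.
  L[3][0] = (-8) / L[0][0] = -2.
  L[3][1] = (-4) / L[1][1] = -1.
  L[3][2] = (9) / L[2][2] = 3.
Step 4: L[3][3] = √(16) = 4.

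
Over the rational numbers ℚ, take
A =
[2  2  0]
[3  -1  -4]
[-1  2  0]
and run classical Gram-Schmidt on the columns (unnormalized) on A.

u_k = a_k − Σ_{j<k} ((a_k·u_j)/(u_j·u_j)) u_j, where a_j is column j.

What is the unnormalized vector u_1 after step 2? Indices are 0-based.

u_1 = (15/7, -11/14, 27/14)

Step 1: u_0 = a_0 = (2, 3, -1).
Step 2: u_1 = a_1 − (-1/14)·u_0 = (15/7, -11/14, 27/14).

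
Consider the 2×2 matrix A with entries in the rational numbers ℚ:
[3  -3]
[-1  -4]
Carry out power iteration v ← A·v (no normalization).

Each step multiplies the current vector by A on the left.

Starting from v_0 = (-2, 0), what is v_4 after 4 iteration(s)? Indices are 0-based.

v_4 = (-294, -62)

v_0 = (-2, 0).
v_1 = A·v_0 = (-6, 2).
v_2 = A·v_1 = (-24, -2).
v_3 = A·v_2 = (-66, 32).
v_4 = A·v_3 = (-294, -62).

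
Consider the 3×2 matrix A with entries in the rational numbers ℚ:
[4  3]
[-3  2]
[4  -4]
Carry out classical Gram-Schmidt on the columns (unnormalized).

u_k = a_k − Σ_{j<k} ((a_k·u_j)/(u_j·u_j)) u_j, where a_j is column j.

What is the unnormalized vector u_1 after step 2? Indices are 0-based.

Step 1: u_0 = a_0 = (4, -3, 4).
Step 2: u_1 = a_1 − (-10/41)·u_0 = (163/41, 52/41, -124/41).

u_1 = (163/41, 52/41, -124/41)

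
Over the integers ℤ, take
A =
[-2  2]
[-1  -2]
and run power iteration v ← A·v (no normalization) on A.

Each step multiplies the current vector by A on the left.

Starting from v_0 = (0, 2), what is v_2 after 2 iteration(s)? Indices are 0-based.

v_2 = (-16, 4)

v_0 = (0, 2).
v_1 = A·v_0 = (4, -4).
v_2 = A·v_1 = (-16, 4).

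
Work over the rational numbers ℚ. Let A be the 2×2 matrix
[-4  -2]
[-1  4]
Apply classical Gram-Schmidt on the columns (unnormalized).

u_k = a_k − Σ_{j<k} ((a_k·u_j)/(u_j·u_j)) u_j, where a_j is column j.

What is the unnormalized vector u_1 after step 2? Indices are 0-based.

Step 1: u_0 = a_0 = (-4, -1).
Step 2: u_1 = a_1 − (4/17)·u_0 = (-18/17, 72/17).

u_1 = (-18/17, 72/17)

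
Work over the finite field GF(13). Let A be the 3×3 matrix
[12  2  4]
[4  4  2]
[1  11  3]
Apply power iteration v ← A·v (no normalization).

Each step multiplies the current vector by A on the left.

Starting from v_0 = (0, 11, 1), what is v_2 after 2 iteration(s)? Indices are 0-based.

v_2 = (3, 3, 7)

v_0 = (0, 11, 1).
v_1 = A·v_0 = (0, 7, 7).
v_2 = A·v_1 = (3, 3, 7).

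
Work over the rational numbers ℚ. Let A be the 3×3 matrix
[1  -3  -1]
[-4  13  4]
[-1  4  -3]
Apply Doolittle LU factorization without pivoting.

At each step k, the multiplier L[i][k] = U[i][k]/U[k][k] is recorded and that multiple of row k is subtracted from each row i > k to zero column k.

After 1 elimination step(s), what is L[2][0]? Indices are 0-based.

Step 1: pivot at (0,0) is 1.
  row1 ← row1 − (-4)·row0  ⇒  L[1][0]=-4, U row1=(0, 1, 0)
  row2 ← row2 − (-1)·row0  ⇒  L[2][0]=-1, U row2=(0, 1, -4)

L[2][0] = -1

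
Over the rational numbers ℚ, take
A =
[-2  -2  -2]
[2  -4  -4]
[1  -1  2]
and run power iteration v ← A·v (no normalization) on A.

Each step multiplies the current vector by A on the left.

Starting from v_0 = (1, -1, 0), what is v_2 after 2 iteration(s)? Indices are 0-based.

v_0 = (1, -1, 0).
v_1 = A·v_0 = (0, 6, 2).
v_2 = A·v_1 = (-16, -32, -2).

v_2 = (-16, -32, -2)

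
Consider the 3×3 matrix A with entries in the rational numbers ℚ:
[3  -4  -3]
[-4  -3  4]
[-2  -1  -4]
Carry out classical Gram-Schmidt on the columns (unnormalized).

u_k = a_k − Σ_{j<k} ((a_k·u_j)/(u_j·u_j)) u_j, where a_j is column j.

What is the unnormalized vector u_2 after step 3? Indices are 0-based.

Step 1: u_0 = a_0 = (3, -4, -2).
Step 2: u_1 = a_1 − (2/29)·u_0 = (-122/29, -79/29, -25/29).
Step 3: u_2 = a_2 − (-17/29)·u_0 − (1/5)·u_1 = (-2/5, 11/5, -5).

u_2 = (-2/5, 11/5, -5)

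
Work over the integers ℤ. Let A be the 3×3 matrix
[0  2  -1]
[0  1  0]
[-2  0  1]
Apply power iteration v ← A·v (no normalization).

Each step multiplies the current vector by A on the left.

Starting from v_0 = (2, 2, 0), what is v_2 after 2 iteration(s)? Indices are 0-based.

v_0 = (2, 2, 0).
v_1 = A·v_0 = (4, 2, -4).
v_2 = A·v_1 = (8, 2, -12).

v_2 = (8, 2, -12)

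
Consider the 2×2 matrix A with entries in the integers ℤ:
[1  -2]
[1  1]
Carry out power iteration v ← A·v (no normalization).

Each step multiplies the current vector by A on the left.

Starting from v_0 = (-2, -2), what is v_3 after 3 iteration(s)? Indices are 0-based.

v_0 = (-2, -2).
v_1 = A·v_0 = (2, -4).
v_2 = A·v_1 = (10, -2).
v_3 = A·v_2 = (14, 8).

v_3 = (14, 8)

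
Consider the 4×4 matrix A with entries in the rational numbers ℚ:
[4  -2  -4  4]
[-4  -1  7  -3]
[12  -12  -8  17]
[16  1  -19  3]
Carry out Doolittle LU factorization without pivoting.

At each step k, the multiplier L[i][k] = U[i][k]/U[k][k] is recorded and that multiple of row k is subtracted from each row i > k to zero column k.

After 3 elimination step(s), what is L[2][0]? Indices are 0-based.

Step 1: pivot at (0,0) is 4.
  row1 ← row1 − (-1)·row0  ⇒  L[1][0]=-1, U row1=(0, -3, 3, 1)
  row2 ← row2 − (3)·row0  ⇒  L[2][0]=3, U row2=(0, -6, 4, 5)
  row3 ← row3 − (4)·row0  ⇒  L[3][0]=4, U row3=(0, 9, -3, -13)
Step 2: pivot at (1,1) is -3.
  row2 ← row2 − (2)·row1  ⇒  L[2][1]=2, U row2=(0, 0, -2, 3)
  row3 ← row3 − (-3)·row1  ⇒  L[3][1]=-3, U row3=(0, 0, 6, -10)
Step 3: pivot at (2,2) is -2.
  row3 ← row3 − (-3)·row2  ⇒  L[3][2]=-3, U row3=(0, 0, 0, -1)

L[2][0] = 3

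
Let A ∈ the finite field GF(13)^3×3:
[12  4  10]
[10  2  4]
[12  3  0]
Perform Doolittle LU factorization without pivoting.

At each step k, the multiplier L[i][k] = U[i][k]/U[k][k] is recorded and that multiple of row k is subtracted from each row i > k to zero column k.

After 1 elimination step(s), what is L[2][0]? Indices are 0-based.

L[2][0] = 1

[col 0] pivot 12
  R1 -= 3*R0 → (0, 3, 0)  (L[1][0] := 3)
  R2 -= 1*R0 → (0, 12, 3)  (L[2][0] := 1)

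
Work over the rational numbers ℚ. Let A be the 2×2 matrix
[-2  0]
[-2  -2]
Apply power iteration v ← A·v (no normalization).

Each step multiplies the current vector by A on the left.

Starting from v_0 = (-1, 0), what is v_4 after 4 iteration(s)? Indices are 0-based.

v_0 = (-1, 0).
v_1 = A·v_0 = (2, 2).
v_2 = A·v_1 = (-4, -8).
v_3 = A·v_2 = (8, 24).
v_4 = A·v_3 = (-16, -64).

v_4 = (-16, -64)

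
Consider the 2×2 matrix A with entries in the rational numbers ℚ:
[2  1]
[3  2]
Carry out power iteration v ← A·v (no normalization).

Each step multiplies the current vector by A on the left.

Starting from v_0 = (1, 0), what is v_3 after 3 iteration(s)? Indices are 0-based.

v_0 = (1, 0).
v_1 = A·v_0 = (2, 3).
v_2 = A·v_1 = (7, 12).
v_3 = A·v_2 = (26, 45).

v_3 = (26, 45)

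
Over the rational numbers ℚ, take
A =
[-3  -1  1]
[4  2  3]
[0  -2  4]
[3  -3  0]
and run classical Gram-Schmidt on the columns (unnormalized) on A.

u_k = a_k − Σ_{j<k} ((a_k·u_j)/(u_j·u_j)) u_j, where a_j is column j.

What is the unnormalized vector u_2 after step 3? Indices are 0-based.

u_2 = (31/19, 87/38, 137/38, -27/19)

Step 1: u_0 = a_0 = (-3, 4, 0, 3).
Step 2: u_1 = a_1 − (1/17)·u_0 = (-14/17, 30/17, -2, -54/17).
Step 3: u_2 = a_2 − (9/34)·u_0 − (-15/76)·u_1 = (31/19, 87/38, 137/38, -27/19).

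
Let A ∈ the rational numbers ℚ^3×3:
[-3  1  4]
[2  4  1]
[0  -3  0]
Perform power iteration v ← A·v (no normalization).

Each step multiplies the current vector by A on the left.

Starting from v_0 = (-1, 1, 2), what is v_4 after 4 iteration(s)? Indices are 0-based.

v_4 = (-759, 323, -144)

v_0 = (-1, 1, 2).
v_1 = A·v_0 = (12, 4, -3).
v_2 = A·v_1 = (-44, 37, -12).
v_3 = A·v_2 = (121, 48, -111).
v_4 = A·v_3 = (-759, 323, -144).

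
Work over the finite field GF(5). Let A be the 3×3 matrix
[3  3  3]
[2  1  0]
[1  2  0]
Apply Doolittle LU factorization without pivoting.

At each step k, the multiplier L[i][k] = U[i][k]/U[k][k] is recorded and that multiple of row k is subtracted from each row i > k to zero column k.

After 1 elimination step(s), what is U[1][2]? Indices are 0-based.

[col 0] pivot 3
  R1 -= 4*R0 → (0, 4, 3)  (L[1][0] := 4)
  R2 -= 2*R0 → (0, 1, 4)  (L[2][0] := 2)

U[1][2] = 3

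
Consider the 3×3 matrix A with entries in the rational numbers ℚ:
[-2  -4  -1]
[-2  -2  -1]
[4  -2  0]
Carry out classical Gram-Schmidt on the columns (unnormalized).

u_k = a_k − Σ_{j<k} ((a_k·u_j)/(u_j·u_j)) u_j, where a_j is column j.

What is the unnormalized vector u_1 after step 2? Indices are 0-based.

Step 1: u_0 = a_0 = (-2, -2, 4).
Step 2: u_1 = a_1 − (1/6)·u_0 = (-11/3, -5/3, -8/3).

u_1 = (-11/3, -5/3, -8/3)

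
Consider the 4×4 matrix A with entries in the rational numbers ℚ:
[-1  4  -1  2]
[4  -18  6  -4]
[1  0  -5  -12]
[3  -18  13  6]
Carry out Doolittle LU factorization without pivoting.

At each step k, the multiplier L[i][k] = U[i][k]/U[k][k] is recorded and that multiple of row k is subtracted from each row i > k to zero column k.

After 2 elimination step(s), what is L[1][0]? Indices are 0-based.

L[1][0] = -4

Step 1: pivot at (0,0) is -1.
  row1 ← row1 − (-4)·row0  ⇒  L[1][0]=-4, U row1=(0, -2, 2, 4)
  row2 ← row2 − (-1)·row0  ⇒  L[2][0]=-1, U row2=(0, 4, -6, -10)
  row3 ← row3 − (-3)·row0  ⇒  L[3][0]=-3, U row3=(0, -6, 10, 12)
Step 2: pivot at (1,1) is -2.
  row2 ← row2 − (-2)·row1  ⇒  L[2][1]=-2, U row2=(0, 0, -2, -2)
  row3 ← row3 − (3)·row1  ⇒  L[3][1]=3, U row3=(0, 0, 4, 0)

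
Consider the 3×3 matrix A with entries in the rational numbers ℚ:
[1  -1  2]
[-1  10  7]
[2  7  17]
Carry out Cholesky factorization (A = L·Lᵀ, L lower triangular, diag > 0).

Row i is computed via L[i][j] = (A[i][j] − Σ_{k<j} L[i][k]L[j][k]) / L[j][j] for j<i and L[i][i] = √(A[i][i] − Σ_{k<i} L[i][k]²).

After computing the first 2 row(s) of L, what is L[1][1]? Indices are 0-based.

L[1][1] = 3

Step 1: L[0][0] = √(1) = 1.
  L[1][0] = (-1) / L[0][0] = -1.
Step 2: L[1][1] = √(9) = 3.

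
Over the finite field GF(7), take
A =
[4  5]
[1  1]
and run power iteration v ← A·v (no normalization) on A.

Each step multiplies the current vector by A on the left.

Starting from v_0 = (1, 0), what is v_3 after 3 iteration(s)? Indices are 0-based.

v_3 = (4, 5)

v_0 = (1, 0).
v_1 = A·v_0 = (4, 1).
v_2 = A·v_1 = (0, 5).
v_3 = A·v_2 = (4, 5).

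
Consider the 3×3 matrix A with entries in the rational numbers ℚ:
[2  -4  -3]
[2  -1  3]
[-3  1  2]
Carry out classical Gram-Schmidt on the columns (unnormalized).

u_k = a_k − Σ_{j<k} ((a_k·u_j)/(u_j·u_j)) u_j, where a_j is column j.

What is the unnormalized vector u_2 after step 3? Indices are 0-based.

Step 1: u_0 = a_0 = (2, 2, -3).
Step 2: u_1 = a_1 − (-13/17)·u_0 = (-42/17, 9/17, -22/17).
Step 3: u_2 = a_2 − (-6/17)·u_0 − (109/137)·u_1 = (-45/137, 450/137, 270/137).

u_2 = (-45/137, 450/137, 270/137)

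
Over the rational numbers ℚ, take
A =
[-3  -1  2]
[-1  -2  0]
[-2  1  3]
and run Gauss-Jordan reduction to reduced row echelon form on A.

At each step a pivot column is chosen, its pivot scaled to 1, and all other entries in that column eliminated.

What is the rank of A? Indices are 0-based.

rank = 3

step 1: normalize row 0 (÷-3) = (1, 1/3, -2/3)
  row 1: subtract -1×row0 = (0, -5/3, -2/3)
  row 2: subtract -2×row0 = (0, 5/3, 5/3)
step 2: normalize row 1 (÷-5/3) = (0, 1, 2/5)
  row 0: subtract 1/3×row1 = (1, 0, -4/5)
  row 2: subtract 5/3×row1 = (0, 0, 1)
step 3: normalize row 2 (÷1) = (0, 0, 1)
  row 0: subtract -4/5×row2 = (1, 0, 0)
  row 1: subtract 2/5×row2 = (0, 1, 0)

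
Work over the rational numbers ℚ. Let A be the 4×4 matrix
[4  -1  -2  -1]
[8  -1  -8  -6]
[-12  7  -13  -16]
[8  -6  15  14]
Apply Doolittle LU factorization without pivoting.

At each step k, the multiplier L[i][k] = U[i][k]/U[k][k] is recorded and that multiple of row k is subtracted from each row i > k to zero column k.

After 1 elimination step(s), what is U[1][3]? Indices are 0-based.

k=0: U[0][0]=4
  eliminate (1,0): mult=2, new row 1: (0, 1, -4, -4); set L[1][0]=2
  eliminate (2,0): mult=-3, new row 2: (0, 4, -19, -19); set L[2][0]=-3
  eliminate (3,0): mult=2, new row 3: (0, -4, 19, 16); set L[3][0]=2

U[1][3] = -4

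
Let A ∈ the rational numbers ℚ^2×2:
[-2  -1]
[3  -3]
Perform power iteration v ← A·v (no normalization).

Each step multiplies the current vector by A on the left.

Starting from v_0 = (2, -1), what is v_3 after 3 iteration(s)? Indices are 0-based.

v_3 = (42, 99)

v_0 = (2, -1).
v_1 = A·v_0 = (-3, 9).
v_2 = A·v_1 = (-3, -36).
v_3 = A·v_2 = (42, 99).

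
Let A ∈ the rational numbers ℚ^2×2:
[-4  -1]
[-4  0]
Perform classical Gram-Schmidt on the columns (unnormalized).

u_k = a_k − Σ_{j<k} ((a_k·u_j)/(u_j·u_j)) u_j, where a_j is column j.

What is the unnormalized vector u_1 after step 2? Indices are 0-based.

Step 1: u_0 = a_0 = (-4, -4).
Step 2: u_1 = a_1 − (1/8)·u_0 = (-1/2, 1/2).

u_1 = (-1/2, 1/2)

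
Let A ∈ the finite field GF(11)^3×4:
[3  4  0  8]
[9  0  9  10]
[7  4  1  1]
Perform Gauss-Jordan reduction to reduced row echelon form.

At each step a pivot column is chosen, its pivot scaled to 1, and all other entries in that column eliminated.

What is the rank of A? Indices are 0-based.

step 1: normalize row 0 (÷3) = (1, 5, 0, 10)
  row 1: subtract 9×row0 = (0, 10, 9, 8)
  row 2: subtract 7×row0 = (0, 2, 1, 8)
step 2: normalize row 1 (÷10) = (0, 1, 2, 3)
  row 0: subtract 5×row1 = (1, 0, 1, 6)
  row 2: subtract 2×row1 = (0, 0, 8, 2)
step 3: normalize row 2 (÷8) = (0, 0, 1, 3)
  row 0: subtract 1×row2 = (1, 0, 0, 3)
  row 1: subtract 2×row2 = (0, 1, 0, 8)

rank = 3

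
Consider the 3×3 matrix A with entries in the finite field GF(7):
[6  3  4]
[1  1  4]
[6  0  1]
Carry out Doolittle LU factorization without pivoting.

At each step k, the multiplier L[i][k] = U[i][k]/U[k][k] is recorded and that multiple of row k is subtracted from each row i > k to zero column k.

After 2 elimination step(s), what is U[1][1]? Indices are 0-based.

U[1][1] = 4

[col 0] pivot 6
  R1 -= 6*R0 → (0, 4, 1)  (L[1][0] := 6)
  R2 -= 1*R0 → (0, 4, 4)  (L[2][0] := 1)
[col 1] pivot 4
  R2 -= 1*R1 → (0, 0, 3)  (L[2][1] := 1)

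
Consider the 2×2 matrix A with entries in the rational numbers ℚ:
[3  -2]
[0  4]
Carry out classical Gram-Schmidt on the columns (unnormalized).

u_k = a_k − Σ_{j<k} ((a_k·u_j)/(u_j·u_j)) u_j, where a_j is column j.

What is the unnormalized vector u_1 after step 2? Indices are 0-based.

Step 1: u_0 = a_0 = (3, 0).
Step 2: u_1 = a_1 − (-2/3)·u_0 = (0, 4).

u_1 = (0, 4)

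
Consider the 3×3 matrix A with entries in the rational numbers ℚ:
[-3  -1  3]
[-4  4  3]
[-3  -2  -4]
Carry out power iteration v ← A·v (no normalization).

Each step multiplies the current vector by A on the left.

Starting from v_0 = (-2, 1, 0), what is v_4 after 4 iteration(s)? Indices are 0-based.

v_0 = (-2, 1, 0).
v_1 = A·v_0 = (5, 12, 4).
v_2 = A·v_1 = (-15, 40, -55).
v_3 = A·v_2 = (-160, 55, 185).
v_4 = A·v_3 = (980, 1415, -370).

v_4 = (980, 1415, -370)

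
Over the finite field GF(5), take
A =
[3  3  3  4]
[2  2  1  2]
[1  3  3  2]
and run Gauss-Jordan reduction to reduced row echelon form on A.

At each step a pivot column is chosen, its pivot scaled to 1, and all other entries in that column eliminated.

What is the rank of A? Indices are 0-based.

step 1: normalize row 0 (÷3) = (1, 1, 1, 3)
  row 1: subtract 2×row0 = (0, 0, 4, 1)
  row 2: subtract 1×row0 = (0, 2, 2, 4)
step 2: exchange rows 1,2
step 2: normalize row 1 (÷2) = (0, 1, 1, 2)
  row 0: subtract 1×row1 = (1, 0, 0, 1)
step 3: normalize row 2 (÷4) = (0, 0, 1, 4)
  row 1: subtract 1×row2 = (0, 1, 0, 3)

rank = 3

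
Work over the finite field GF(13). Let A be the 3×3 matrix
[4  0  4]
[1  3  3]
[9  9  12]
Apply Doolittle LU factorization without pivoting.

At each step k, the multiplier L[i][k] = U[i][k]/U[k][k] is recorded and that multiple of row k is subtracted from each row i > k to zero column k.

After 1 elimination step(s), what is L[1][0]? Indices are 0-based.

L[1][0] = 10

k=0: U[0][0]=4
  eliminate (1,0): mult=10, new row 1: (0, 3, 2); set L[1][0]=10
  eliminate (2,0): mult=12, new row 2: (0, 9, 3); set L[2][0]=12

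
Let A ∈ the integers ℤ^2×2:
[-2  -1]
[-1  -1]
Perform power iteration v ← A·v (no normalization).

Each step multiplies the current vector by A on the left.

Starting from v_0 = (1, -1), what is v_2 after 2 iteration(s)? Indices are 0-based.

v_2 = (2, 1)

v_0 = (1, -1).
v_1 = A·v_0 = (-1, 0).
v_2 = A·v_1 = (2, 1).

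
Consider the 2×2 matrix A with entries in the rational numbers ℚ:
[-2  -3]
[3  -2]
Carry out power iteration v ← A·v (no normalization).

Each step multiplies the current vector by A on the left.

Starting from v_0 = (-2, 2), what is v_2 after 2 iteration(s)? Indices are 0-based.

v_0 = (-2, 2).
v_1 = A·v_0 = (-2, -10).
v_2 = A·v_1 = (34, 14).

v_2 = (34, 14)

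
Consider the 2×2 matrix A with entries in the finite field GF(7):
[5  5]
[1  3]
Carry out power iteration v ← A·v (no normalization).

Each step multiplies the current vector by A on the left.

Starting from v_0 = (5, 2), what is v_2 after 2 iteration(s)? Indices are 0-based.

v_0 = (5, 2).
v_1 = A·v_0 = (0, 4).
v_2 = A·v_1 = (6, 5).

v_2 = (6, 5)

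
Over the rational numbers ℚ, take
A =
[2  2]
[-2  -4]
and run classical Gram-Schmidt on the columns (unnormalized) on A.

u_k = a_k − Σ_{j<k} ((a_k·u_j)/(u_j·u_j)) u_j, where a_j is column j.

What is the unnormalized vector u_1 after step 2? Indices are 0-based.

u_1 = (-1, -1)

Step 1: u_0 = a_0 = (2, -2).
Step 2: u_1 = a_1 − (3/2)·u_0 = (-1, -1).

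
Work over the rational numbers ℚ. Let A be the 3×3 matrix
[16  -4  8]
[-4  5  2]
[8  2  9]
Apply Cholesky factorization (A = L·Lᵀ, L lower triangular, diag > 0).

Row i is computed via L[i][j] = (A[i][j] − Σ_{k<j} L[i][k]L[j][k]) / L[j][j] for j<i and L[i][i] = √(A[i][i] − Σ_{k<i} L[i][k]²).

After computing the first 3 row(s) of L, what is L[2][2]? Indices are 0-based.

Step 1: L[0][0] = √(16) = 4.
  L[1][0] = (-4) / L[0][0] = -1.
Step 2: L[1][1] = √(4) = 2.
  L[2][0] = (8) / L[0][0] = 2.
  L[2][1] = (4) / L[1][1] = 2.
Step 3: L[2][2] = √(1) = 1.

L[2][2] = 1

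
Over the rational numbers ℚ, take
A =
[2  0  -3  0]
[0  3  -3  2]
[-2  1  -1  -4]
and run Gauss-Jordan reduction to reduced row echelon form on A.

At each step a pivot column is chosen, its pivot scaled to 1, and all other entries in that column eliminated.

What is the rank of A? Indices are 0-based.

pivot(0,0)=2: scale R0 → (1, 0, -3/2, 0)
  clear (2,0): R2 −= (-2)R0 → (0, 1, -4, -4)
pivot(1,1)=3: scale R1 → (0, 1, -1, 2/3)
  clear (2,1): R2 −= (1)R1 → (0, 0, -3, -14/3)
pivot(2,2)=-3: scale R2 → (0, 0, 1, 14/9)
  clear (0,2): R0 −= (-3/2)R2 → (1, 0, 0, 7/3)
  clear (1,2): R1 −= (-1)R2 → (0, 1, 0, 20/9)

rank = 3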